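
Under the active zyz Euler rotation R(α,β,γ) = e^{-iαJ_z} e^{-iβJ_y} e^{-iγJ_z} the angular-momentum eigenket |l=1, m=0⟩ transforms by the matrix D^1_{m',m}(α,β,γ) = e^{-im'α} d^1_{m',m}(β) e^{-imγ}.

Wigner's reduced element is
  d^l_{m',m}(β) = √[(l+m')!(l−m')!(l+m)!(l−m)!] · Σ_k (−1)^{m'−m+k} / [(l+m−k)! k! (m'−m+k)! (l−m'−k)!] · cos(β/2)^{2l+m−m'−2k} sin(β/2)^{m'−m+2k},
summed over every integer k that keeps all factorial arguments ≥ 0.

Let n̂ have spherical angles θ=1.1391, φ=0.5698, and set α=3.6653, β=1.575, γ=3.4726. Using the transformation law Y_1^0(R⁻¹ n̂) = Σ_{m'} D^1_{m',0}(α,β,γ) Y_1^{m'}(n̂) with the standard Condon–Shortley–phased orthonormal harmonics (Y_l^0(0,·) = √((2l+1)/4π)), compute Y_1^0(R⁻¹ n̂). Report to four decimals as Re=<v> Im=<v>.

Need the full column D^1_{m',0} for m'=−1..1 at α=3.6653, β=1.575, γ=3.4726.
cos(β/2)=0.705619, sin(β/2)=0.708591
d^1_{-1,0}: single k=1 term ⇒ +0.707101;  D = -0.612329-0.353617i
d^1_{0,0}: k∈[0..1] ⇒ +0.497898 -0.502102 = -0.004204;  D = -0.004204+0.000000i
d^1_{1,0}: single k=0 term ⇒ -0.707101;  D = +0.612329-0.353617i
Y_1^{m'}(θ=1.1391,φ=0.5698) and Σ D·Y over m':
  (-0.6123-0.3536i)·(+0.2642-0.1693i)  (-0.0042+0.0000i)·(+0.2044+0.0000i)  (+0.6123-0.3536i)·(-0.2642-0.1693i)
Y_1^0(R⁻¹ n̂) = -0.444161+0.000000i

Re=-0.4442 Im=0.0000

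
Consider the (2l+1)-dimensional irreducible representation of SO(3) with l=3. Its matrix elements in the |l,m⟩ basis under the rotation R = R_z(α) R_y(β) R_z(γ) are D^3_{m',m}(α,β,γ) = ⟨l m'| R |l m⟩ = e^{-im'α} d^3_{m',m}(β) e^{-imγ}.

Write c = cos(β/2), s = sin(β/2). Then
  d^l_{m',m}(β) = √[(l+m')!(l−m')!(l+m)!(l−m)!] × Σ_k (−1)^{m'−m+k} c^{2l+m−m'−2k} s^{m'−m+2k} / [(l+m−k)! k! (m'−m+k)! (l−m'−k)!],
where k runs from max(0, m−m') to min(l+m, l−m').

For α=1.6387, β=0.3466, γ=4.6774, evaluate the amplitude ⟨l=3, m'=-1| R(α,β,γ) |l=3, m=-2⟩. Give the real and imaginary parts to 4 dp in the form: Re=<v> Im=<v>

Split into d^3_{-1,-2}(β=0.3466) × two z-phases.
Half-angle: c=0.985021, s=0.172434. N=√(2·24·1·120)=75.894664
The bounds max(0,m−m')=0 and min(l+m,l−m')=1 give 2 terms
  k=0: (−1)^1·75.8947/(24)·0.9850^5·0.1724^1 = -0.505650
  k=1: (−1)^2·75.8947/(12)·0.9850^3·0.1724^3 = +0.030991
d^3_{-1,-2}(0.3466) = -0.505650 +0.030991 = -0.474659
Phases: e^{-i·(-1)·1.6387}=-0.067852+0.997695i, e^{-i·(-2)·4.6774}=-0.997553+0.069921i ⇒ D=+0.000985+0.474658i

Re=0.0010 Im=0.4747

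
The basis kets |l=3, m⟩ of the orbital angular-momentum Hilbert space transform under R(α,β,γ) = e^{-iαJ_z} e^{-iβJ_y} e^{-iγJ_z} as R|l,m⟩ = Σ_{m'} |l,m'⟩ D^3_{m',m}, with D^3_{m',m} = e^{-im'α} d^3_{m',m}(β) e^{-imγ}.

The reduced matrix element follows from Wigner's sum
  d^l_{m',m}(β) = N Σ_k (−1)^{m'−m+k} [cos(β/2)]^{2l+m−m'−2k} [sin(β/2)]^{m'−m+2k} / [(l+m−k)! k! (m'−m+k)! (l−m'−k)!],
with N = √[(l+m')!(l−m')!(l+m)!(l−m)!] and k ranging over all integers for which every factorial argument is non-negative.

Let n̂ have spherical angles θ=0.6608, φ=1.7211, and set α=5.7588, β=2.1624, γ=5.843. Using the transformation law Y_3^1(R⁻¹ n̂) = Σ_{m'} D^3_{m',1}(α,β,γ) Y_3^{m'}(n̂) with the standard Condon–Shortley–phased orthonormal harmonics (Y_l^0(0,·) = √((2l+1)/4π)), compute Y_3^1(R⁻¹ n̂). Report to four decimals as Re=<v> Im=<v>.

Re=0.3661 Im=-0.1489

Need the full column D^3_{m',1} for m'=−3..3 at α=5.7588, β=2.1624, γ=5.843.
cos(β/2)=0.470270, sin(β/2)=0.882523
d^3_{-3,1}: single k=4 term ⇒ +0.519569;  D = +0.220282-0.470561i
d^3_{-2,1}: k∈[3..4] ⇒ +0.452115 -0.796116 = -0.344002;  D = -0.282239+0.196668i
d^3_{-1,1}: k∈[2..4] ⇒ +0.228555 -1.073217 +0.472450 = -0.372212;  D = -0.370894+0.031303i
d^3_{0,1}: k∈[1..3] ⇒ +0.070316 -0.742900 +0.872102 = +0.199517;  D = +0.180498+0.085016i
d^3_{1,1}: k∈[0..2] ⇒ +0.010816 -0.304740 +0.804913 = +0.510989;  D = +0.291146+0.419933i
d^3_{2,1}: k∈[0..1] ⇒ -0.064189 +0.452115 = +0.387926;  D = +0.031713+0.386627i
d^3_{3,1}: single k=0 term ⇒ +0.147532;  D = -0.063179+0.133319i
Y_3^{m'}(θ=0.6608,φ=1.7211) and Σ D·Y over m':
  (+0.2203-0.4706i)·(+0.0420+0.0868i)  (-0.2822+0.1967i)·(-0.2903+0.0900i)  (-0.3709+0.0313i)·(-0.0629-0.4151i)  (+0.1805+0.0850i)·(+0.0343+0.0000i)  (+0.2911+0.4199i)·(+0.0629-0.4151i)  (+0.0317+0.3866i)·(-0.2903-0.0900i)  (-0.0632+0.1333i)·(-0.0420+0.0868i)
Y_3^1(R⁻¹ n̂) = +0.366139-0.148879i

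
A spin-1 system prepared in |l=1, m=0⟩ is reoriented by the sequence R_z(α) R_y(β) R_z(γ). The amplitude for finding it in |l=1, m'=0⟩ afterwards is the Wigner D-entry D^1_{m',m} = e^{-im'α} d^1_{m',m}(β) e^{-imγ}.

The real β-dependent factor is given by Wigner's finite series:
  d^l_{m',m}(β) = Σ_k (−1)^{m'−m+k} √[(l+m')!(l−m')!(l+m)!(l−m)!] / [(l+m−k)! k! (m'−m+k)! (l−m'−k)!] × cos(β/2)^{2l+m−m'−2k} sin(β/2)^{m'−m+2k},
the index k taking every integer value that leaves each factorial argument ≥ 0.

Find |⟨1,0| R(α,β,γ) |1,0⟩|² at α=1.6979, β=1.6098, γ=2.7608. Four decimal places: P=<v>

First d^1_{0,0}(β=1.6098), then the phase factors e^{-i(0)α} and e^{-i(0)γ}:
c=cos(1.6098/2)=0.693183, s=sin(1.6098/2)=0.720761; N=√[1·1·1·1]=1.000000
The bounds max(0,m−m')=0 and min(l+m,l−m')=1 give 2 terms
  k=0: (−1)^0·1.0000/(1)·0.6932^2·0.7208^0 = +0.480503
  k=1: (−1)^1·1.0000/(1)·0.6932^0·0.7208^2 = -0.519497
d^1_{0,0}(1.6098) = +0.480503 -0.519497 = -0.038994
|D^1_{0,0}|² = |d^1_{0,0}(β)|² = (-0.038994)² = 0.001521 (the z-rotation phases have unit modulus)

P=0.0015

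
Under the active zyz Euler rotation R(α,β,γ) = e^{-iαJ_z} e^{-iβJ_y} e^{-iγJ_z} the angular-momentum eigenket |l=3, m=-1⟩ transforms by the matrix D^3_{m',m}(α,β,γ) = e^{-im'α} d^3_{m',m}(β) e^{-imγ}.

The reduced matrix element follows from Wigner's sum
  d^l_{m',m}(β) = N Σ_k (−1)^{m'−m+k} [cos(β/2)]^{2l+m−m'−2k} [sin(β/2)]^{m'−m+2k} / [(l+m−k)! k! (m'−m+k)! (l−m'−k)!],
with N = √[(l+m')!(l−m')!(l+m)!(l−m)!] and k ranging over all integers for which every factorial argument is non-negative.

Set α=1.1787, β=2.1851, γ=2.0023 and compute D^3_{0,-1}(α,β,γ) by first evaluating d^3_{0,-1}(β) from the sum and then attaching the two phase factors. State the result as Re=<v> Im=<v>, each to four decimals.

Re=0.0978 Im=-0.2125

D^3_{0,-1}(1.1787,2.1851,2.0023) = e^{-i·0·1.1787}·d^3_{0,-1}(2.1851)·e^{-i·-1·2.0023}. Compute d first:
c=cos(2.1851/2)=0.460223, s=sin(2.1851/2)=0.887803; N=√[6·6·2·24]=41.569219
Admissible k: 0..2 (factorial args all ≥0)
  k=0: (−1)^1·41.5692/(12)·0.4602^5·0.8878^1 = -0.063496
  k=1: (−1)^2·41.5692/(4)·0.4602^3·0.8878^3 = +0.708871
  k=2: (−1)^3·41.5692/(12)·0.4602^1·0.8878^5 = -0.879312
d^3_{0,-1}(2.1851) = -0.063496 +0.708871 -0.879312 = -0.233937
Attach z-rotation phases: D = e^{-i(0)(1.1787)}·(-0.233937)·e^{-i(-1)(2.0023)} = +0.097841-0.212494i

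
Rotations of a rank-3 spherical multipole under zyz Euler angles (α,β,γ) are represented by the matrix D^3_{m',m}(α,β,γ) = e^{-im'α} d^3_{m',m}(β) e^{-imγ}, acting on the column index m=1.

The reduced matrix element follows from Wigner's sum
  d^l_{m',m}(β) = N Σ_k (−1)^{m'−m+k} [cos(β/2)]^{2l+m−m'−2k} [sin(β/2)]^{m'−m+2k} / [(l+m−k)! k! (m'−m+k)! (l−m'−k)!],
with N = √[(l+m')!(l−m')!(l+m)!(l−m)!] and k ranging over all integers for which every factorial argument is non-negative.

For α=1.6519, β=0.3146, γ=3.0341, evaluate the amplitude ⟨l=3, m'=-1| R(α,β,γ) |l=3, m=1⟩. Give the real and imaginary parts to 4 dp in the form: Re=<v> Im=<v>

Split into d^3_{-1,1}(β=0.3146) × two z-phases.
With c≡cos(β/2)=0.987654 and s≡sin(β/2)=0.156652, N=[2·24·24·2]^{1/2}=48.000000
k∈{2,3,4} keeps every argument non-negative
  k=2: (−1)^0·48.0000/(8)·0.9877^4·0.1567^2 = +0.140102
  k=3: (−1)^1·48.0000/(6)·0.9877^2·0.1567^4 = -0.004699
  k=4: (−1)^2·48.0000/(48)·0.9877^0·0.1567^6 = +0.000015
d^3_{-1,1}(0.3146) = +0.140102 -0.004699 +0.000015 = +0.135417
Attach z-rotation phases: D = e^{-i(-1)(1.6519)}·(+0.135417)·e^{-i(1)(3.0341)} = +0.025388-0.133016i

Re=0.0254 Im=-0.1330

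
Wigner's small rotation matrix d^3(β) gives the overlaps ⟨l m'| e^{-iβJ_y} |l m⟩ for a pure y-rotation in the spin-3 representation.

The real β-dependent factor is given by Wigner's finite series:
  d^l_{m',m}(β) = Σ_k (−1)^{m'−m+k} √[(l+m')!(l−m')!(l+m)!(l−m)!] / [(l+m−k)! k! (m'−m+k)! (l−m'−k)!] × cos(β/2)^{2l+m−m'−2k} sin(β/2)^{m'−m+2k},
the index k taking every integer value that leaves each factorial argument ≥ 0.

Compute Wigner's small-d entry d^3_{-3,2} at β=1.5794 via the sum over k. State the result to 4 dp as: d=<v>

d=0.3115

d^3_{-3,2}(β=1.5794) via Wigner's sum:
Half-angle: c=0.704058, s=0.710142. N=√(1·720·120·1)=293.938769
The bounds max(0,m−m')=5 and min(l+m,l−m')=5 give 1 term
  k=5: (−1)^0·293.9388/(120)·0.7041^1·0.7101^5 = +0.311466
d^3_{-3,2}(1.5794) = +0.311466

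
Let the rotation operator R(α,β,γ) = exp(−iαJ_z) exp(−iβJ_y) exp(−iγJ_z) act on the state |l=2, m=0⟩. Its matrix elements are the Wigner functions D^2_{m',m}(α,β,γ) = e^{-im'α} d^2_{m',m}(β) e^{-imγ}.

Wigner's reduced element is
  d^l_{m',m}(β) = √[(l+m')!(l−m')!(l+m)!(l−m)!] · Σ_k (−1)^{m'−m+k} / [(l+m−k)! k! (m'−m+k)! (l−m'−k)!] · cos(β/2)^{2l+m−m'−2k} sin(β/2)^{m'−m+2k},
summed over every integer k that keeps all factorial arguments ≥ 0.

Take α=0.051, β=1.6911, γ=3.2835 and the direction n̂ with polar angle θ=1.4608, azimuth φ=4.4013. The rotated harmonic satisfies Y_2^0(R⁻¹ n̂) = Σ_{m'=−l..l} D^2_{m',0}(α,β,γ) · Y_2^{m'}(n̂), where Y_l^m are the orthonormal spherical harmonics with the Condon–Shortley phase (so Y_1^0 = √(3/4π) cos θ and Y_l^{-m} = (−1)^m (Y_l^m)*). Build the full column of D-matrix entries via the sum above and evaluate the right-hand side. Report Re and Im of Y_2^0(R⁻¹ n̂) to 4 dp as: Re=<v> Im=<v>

Re=-0.1909 Im=0.0000

Need the full column D^2_{m',0} for m'=−2..2 at α=0.051, β=1.6911, γ=3.2835.
cos(β/2)=0.663320, sin(β/2)=0.748336
d^2_{-2,0}: single k=2 term ⇒ +0.603552;  D = +0.600415+0.061456i
d^2_{-1,0}: k∈[1..2] ⇒ +0.534984 -0.680908 = -0.145924;  D = -0.145734-0.007439i
d^2_{0,0}: k∈[0..2] ⇒ +0.193594 -0.985597 +0.313608 = -0.478395;  D = -0.478395+0.000000i
d^2_{1,0}: k∈[0..1] ⇒ -0.534984 +0.680908 = +0.145924;  D = +0.145734-0.007439i
d^2_{2,0}: single k=0 term ⇒ +0.603552;  D = +0.600415-0.061456i
Y_2^{m'}(θ=1.4608,φ=4.4013) and Σ D·Y over m':
  (+0.6004+0.0615i)·(-0.3101-0.2224i)  (-0.1457-0.0074i)·(-0.0258+0.0802i)  (-0.4784+0.0000i)·(-0.3040+0.0000i)  (+0.1457-0.0074i)·(+0.0258+0.0802i)  (+0.6004-0.0615i)·(-0.3101+0.2224i)
Y_2^0(R⁻¹ n̂) = -0.190909+0.000000i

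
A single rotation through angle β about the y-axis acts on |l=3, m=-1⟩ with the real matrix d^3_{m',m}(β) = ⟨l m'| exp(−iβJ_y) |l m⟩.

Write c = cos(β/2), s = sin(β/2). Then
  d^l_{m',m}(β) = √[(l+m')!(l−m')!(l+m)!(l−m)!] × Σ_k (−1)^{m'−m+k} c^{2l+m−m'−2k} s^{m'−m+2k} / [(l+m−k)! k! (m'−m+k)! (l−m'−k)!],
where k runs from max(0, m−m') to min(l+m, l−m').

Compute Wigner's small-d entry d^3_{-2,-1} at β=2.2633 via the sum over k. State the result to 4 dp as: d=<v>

d=-0.3207

d^3_{-2,-1}(β=2.2633) via Wigner's sum:
With c≡cos(β/2)=0.425167 and s≡sin(β/2)=0.905115, N=[1·120·2·24]^{1/2}=75.894664
Admissible k: 1..2 (factorial args all ≥0)
  k=1: (−1)^0·75.8947/(24)·0.4252^5·0.9051^1 = +0.039765
  k=2: (−1)^1·75.8947/(12)·0.4252^3·0.9051^3 = -0.360429
d^3_{-2,-1}(2.2633) = +0.039765 -0.360429 = -0.320664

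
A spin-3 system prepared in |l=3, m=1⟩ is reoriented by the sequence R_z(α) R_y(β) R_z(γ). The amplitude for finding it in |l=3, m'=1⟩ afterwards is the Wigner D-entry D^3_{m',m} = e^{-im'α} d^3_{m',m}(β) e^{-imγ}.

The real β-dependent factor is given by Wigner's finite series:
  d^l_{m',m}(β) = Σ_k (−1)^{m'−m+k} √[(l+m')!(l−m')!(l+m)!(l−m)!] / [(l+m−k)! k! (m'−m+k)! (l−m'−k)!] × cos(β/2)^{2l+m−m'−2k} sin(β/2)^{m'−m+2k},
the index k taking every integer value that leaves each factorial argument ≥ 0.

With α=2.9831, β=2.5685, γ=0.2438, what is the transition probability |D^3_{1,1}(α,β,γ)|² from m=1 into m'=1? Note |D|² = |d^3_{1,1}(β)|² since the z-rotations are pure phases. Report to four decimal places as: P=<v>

P=0.1291

Split into d^3_{1,1}(β=2.5685) × two z-phases.
c=cos(2.5685/2)=0.282641, s=sin(2.5685/2)=0.959226; N=√[24·2·24·2]=48.000000
k∈{0,1,2} keeps every argument non-negative
  k=0: (−1)^0·48.0000/(48)·0.2826^6·0.9592^0 = +0.000510
  k=1: (−1)^1·48.0000/(6)·0.2826^4·0.9592^2 = -0.046976
  k=2: (−1)^2·48.0000/(8)·0.2826^2·0.9592^4 = +0.405793
d^3_{1,1}(2.5685) = +0.000510 -0.046976 +0.405793 = +0.359328
|D^3_{1,1}|² = |d^3_{1,1}(β)|² = (+0.359328)² = 0.129116 (the z-rotation phases have unit modulus)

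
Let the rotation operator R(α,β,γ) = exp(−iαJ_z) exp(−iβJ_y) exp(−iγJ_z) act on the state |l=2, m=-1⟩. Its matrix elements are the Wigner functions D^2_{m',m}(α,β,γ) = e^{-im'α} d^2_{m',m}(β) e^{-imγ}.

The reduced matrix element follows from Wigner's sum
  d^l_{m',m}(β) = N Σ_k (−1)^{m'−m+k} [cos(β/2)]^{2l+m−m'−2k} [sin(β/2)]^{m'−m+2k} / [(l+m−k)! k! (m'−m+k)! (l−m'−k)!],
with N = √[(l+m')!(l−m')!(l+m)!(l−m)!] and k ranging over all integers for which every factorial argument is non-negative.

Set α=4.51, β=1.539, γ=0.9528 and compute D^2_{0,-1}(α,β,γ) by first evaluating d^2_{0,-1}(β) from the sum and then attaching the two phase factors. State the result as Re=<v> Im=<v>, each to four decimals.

First d^2_{0,-1}(β=1.539), then the phase factors e^{-i(0)α} and e^{-i(-1)γ}:
c=cos(1.539/2)=0.718259, s=sin(1.539/2)=0.695776; N=√[2·2·1·6]=4.898979
k: max(0,(-1)−(0))=0 … min(2+(-1),2−(0))=1
  k=0: (−1)^1·4.8990/(2)·0.7183^3·0.6958^1 = -0.631521
  k=1: (−1)^2·4.8990/(2)·0.7183^1·0.6958^3 = +0.592605
d^2_{0,-1}(1.539) = -0.631521 +0.592605 = -0.038916
Phases: e^{-i·(0)·4.51}=+1.000000+0.000000i, e^{-i·(-1)·0.9528}=+0.579403+0.815041i ⇒ D=-0.022548-0.031718i

Re=-0.0225 Im=-0.0317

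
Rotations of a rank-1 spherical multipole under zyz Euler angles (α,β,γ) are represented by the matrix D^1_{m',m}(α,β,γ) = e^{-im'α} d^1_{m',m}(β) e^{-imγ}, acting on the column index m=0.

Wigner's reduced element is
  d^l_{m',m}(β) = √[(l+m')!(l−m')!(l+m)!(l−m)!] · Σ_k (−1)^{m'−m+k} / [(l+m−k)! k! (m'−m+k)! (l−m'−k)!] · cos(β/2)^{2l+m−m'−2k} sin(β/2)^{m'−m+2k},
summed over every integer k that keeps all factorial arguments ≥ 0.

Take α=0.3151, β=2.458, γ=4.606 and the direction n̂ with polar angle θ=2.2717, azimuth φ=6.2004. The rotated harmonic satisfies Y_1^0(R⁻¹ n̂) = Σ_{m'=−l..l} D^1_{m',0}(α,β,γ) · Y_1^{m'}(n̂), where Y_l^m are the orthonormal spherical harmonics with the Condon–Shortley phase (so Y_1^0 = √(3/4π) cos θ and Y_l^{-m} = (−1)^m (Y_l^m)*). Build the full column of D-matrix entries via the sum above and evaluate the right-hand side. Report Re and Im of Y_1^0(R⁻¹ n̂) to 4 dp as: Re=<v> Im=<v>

Re=0.4617 Im=0.0000

Need the full column D^1_{m',0} for m'=−1..1 at α=0.3151, β=2.458, γ=4.606.
cos(β/2)=0.335180, sin(β/2)=0.942154
d^1_{-1,0}: single k=1 term ⇒ +0.446596;  D = +0.424608+0.138405i
d^1_{0,0}: k∈[0..1] ⇒ +0.112346 -0.887654 = -0.775309;  D = -0.775309+0.000000i
d^1_{1,0}: single k=0 term ⇒ -0.446596;  D = -0.424608+0.138405i
Y_1^{m'}(θ=2.2717,φ=6.2004) and Σ D·Y over m':
  (+0.4246+0.1384i)·(+0.2631+0.0218i)  (-0.7753+0.0000i)·(-0.3151+0.0000i)  (-0.4246+0.1384i)·(-0.2631+0.0218i)
Y_1^0(R⁻¹ n̂) = +0.461724+0.000000i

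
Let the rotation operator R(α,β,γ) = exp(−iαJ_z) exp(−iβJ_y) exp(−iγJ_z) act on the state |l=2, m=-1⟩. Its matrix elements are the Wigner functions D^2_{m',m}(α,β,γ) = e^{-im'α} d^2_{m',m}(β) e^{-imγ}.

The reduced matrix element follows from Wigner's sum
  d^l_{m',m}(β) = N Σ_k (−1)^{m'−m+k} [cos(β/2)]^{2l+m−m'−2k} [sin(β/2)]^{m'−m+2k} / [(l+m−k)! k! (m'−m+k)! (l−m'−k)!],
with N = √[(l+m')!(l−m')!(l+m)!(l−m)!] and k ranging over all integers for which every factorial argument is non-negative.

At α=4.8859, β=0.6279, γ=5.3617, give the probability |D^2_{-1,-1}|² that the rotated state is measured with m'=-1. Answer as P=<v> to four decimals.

First d^2_{-1,-1}(β=0.6279), then the phase factors e^{-i(-1)α} and e^{-i(-1)γ}:
c=cos(0.6279/2)=0.951121, s=sin(0.6279/2)=0.308818; N=√[1·6·1·6]=6.000000
k: max(0,(-1)−(-1))=0 … min(2+(-1),2−(-1))=1
  k=0: (−1)^0·6.0000/(6)·0.9511^4·0.3088^0 = +0.818358
  k=1: (−1)^1·6.0000/(2)·0.9511^2·0.3088^2 = -0.258820
d^2_{-1,-1}(0.6279) = +0.818358 -0.258820 = +0.559538
|D^2_{-1,-1}|² = |d^2_{-1,-1}(β)|² = (+0.559538)² = 0.313083 (the z-rotation phases have unit modulus)

P=0.3131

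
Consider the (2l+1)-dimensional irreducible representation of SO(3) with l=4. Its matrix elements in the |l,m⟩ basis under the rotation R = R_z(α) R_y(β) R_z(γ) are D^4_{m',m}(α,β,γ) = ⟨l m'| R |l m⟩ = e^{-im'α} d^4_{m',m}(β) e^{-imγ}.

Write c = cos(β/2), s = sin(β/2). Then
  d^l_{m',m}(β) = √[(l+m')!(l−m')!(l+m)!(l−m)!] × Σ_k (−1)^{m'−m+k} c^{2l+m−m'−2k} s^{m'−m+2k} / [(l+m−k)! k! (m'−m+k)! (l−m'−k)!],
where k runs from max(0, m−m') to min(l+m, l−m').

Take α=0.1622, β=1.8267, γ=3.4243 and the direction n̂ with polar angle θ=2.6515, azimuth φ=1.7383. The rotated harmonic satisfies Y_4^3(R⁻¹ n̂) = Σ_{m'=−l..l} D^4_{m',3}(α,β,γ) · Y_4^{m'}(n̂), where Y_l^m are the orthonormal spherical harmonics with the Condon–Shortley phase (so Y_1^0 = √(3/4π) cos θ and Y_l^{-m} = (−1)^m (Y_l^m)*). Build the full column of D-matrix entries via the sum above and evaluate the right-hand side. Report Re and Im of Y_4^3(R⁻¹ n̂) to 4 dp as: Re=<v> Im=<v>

Re=0.2022 Im=0.1578

Need the full column D^4_{m',3} for m'=−4..4 at α=0.1622, β=1.8267, γ=3.4243.
cos(β/2)=0.611097, sin(β/2)=0.791555
d^4_{-4,3}: single k=7 term ⇒ +0.336531;  D = -0.329868+0.066635i
d^4_{-3,3}: k∈[6..7] ⇒ +0.642994 -0.154117 = +0.488877;  D = -0.457276+0.172915i
d^4_{-2,3}: k∈[5..6] ⇒ +0.796019 -0.445188 = +0.350830;  D = -0.303806+0.175453i
d^4_{-1,3}: k∈[4..5] ⇒ +0.724246 -0.729086 = -0.004840;  D = +0.003746-0.003066i
d^4_{0,3}: k∈[3..4] ⇒ +0.500104 -0.839077 = -0.338973;  D = +0.224194-0.254243i
d^4_{1,3}: k∈[2..3] ⇒ +0.258998 -0.724246 = -0.465248;  D = +0.247320-0.394067i
d^4_{2,3}: k∈[1..2] ⇒ +0.094258 -0.474440 = -0.380182;  D = +0.147445-0.350426i
d^4_{3,3}: k∈[0..1] ⇒ +0.019448 -0.228414 = -0.208966;  D = +0.048875-0.203170i
d^4_{4,3}: single k=0 term ⇒ -0.071252;  D = +0.005259-0.071058i
Y_4^{m'}(θ=2.6515,φ=1.7383) and Σ D·Y over m':
  (-0.3299+0.0666i)·(+0.0170-0.0135i)  (-0.4573+0.1729i)·(-0.0555-0.1009i)  (-0.3038+0.1755i)·(-0.3114+0.1084i)  (+0.0037-0.0031i)·(+0.0802+0.4744i)  (+0.2242-0.2542i)·(+0.0905+0.0000i)  (+0.2473-0.3941i)·(-0.0802+0.4744i)  (+0.1474-0.3504i)·(-0.3114-0.1084i)  (+0.0489-0.2032i)·(+0.0555-0.1009i)  (+0.0053-0.0711i)·(+0.0170+0.0135i)
Y_4^3(R⁻¹ n̂) = +0.202199+0.157845i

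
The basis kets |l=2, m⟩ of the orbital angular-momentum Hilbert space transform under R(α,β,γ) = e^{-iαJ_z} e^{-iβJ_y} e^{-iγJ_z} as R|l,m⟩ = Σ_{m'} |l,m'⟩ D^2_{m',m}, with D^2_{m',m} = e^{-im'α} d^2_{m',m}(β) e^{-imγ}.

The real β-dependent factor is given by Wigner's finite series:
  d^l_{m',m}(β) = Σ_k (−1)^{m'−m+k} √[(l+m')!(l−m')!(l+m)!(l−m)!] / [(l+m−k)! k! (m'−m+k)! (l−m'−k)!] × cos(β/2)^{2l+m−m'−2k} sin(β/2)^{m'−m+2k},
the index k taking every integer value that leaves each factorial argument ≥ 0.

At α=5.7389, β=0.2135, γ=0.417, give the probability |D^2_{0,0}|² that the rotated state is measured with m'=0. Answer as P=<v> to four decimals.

P=0.8699

First d^2_{0,0}(β=0.2135), then the phase factors e^{-i(0)α} and e^{-i(0)γ}:
With c≡cos(β/2)=0.994308 and s≡sin(β/2)=0.106547, N=[2·2·2·2]^{1/2}=4.000000
The bounds max(0,m−m')=0 and min(l+m,l−m')=2 give 3 terms
  k=0: (−1)^0·4.0000/(4)·0.9943^4·0.1065^0 = +0.977424
  k=1: (−1)^1·4.0000/(1)·0.9943^2·0.1065^2 = -0.044894
  k=2: (−1)^2·4.0000/(4)·0.9943^0·0.1065^4 = +0.000129
d^2_{0,0}(0.2135) = +0.977424 -0.044894 +0.000129 = +0.932659
|D^2_{0,0}|² = |d^2_{0,0}(β)|² = (+0.932659)² = 0.869853 (the z-rotation phases have unit modulus)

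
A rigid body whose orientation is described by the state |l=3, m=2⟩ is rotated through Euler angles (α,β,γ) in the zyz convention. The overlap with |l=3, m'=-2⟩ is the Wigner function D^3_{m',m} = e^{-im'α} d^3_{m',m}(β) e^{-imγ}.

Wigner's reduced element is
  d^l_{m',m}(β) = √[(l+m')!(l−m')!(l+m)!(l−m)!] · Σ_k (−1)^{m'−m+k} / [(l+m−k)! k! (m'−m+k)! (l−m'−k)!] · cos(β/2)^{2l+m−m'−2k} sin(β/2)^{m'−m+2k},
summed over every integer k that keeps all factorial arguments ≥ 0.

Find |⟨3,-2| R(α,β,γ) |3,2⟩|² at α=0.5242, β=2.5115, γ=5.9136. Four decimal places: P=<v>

P=0.1200

D^3_{-2,2}(0.5242,2.5115,5.9136) = e^{-i·-2·0.5242}·d^3_{-2,2}(2.5115)·e^{-i·2·5.9136}. Compute d first:
c=cos(2.5115/2)=0.309861, s=sin(2.5115/2)=0.950782; N=√[1·120·120·1]=120.000000
The bounds max(0,m−m')=4 and min(l+m,l−m')=5 give 2 terms
  k=4: (−1)^0·120.0000/(24)·0.3099^2·0.9508^4 = +0.392307
  k=5: (−1)^1·120.0000/(120)·0.3099^0·0.9508^6 = -0.738730
d^3_{-2,2}(2.5115) = +0.392307 -0.738730 = -0.346423
|D^3_{-2,2}|² = |d^3_{-2,2}(β)|² = (-0.346423)² = 0.120009 (the z-rotation phases have unit modulus)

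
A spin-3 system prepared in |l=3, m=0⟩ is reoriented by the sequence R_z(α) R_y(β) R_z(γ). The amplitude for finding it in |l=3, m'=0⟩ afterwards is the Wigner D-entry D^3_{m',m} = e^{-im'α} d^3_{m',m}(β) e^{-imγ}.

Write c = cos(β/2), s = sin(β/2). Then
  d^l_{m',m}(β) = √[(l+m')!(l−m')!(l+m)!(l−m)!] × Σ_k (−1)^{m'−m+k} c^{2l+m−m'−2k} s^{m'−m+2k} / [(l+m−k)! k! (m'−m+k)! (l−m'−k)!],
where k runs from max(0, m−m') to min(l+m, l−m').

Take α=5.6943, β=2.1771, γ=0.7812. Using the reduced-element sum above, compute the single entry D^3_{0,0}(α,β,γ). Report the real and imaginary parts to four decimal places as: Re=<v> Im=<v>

Re=0.3922 Im=0.0000

D^3_{0,0}(5.6943,2.1771,0.7812) = e^{-i·0·5.6943}·d^3_{0,0}(2.1771)·e^{-i·0·0.7812}. Compute d first:
Half-angle: c=0.463770, s=0.885955. N=√(6·6·6·6)=36.000000
k: max(0,(0)−(0))=0 … min(3+(0),3−(0))=3
  k=0: (−1)^0·36.0000/(36)·0.4638^6·0.8860^0 = +0.009950
  k=1: (−1)^1·36.0000/(4)·0.4638^4·0.8860^2 = -0.326797
  k=2: (−1)^2·36.0000/(4)·0.4638^2·0.8860^4 = +1.192604
  k=3: (−1)^3·36.0000/(36)·0.4638^0·0.8860^6 = -0.483583
d^3_{0,0}(2.1771) = +0.009950 -0.326797 +1.192604 -0.483583 = +0.392173
Attach z-rotation phases: D = e^{-i(0)(5.6943)}·(+0.392173)·e^{-i(0)(0.7812)} = +0.392173+0.000000i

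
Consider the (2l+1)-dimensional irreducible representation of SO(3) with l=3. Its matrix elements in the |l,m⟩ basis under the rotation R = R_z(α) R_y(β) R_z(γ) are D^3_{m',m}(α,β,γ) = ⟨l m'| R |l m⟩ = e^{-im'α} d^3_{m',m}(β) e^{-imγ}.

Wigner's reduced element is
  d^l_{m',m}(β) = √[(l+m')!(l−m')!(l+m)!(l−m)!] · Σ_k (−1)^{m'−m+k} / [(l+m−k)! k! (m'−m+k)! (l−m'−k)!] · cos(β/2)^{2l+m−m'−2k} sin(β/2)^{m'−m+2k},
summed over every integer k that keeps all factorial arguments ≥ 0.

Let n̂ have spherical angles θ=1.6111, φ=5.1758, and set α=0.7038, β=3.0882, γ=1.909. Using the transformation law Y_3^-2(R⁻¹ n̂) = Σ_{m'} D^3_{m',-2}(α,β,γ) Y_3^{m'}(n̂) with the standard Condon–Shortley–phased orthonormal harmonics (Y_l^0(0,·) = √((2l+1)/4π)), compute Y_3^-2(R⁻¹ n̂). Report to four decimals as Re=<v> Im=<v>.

Need the full column D^3_{m',-2} for m'=−3..3 at α=0.7038, β=3.0882, γ=1.909.
cos(β/2)=0.026693, sin(β/2)=0.999644
d^3_{-3,-2}: single k=1 term ⇒ +0.000000;  D = +0.000000-0.000000i
d^3_{-2,-2}: k∈[0..1] ⇒ +0.000000 -0.000003 = -0.000003;  D = -0.000001+0.000002i
d^3_{-1,-2}: k∈[0..1] ⇒ -0.000000 +0.000120 = +0.000120;  D = -0.000023-0.000118i
d^3_{0,-2}: k∈[0..1] ⇒ +0.000003 -0.003897 = -0.003894;  D = +0.003037+0.002438i
d^3_{1,-2}: k∈[0..1] ⇒ -0.000120 +0.084261 = +0.084141;  D = -0.084109+0.002305i
d^3_{2,-2}: k∈[0..1] ⇒ +0.003558 -0.997864 = -0.994306;  D = +0.740140-0.663956i
d^3_{3,-2}: single k=0 term ⇒ -0.065268;  D = +0.008836-0.064667i
Y_3^{m'}(θ=1.6111,φ=5.1758) and Σ D·Y over m':
  (+0.0000-0.0000i)·(-0.4094-0.0747i)  (-0.0000+0.0000i)·(+0.0247-0.0329i)  (-0.0000-0.0001i)·(-0.1432-0.2865i)  (+0.0030+0.0024i)·(+0.0450+0.0000i)  (-0.0841+0.0023i)·(+0.1432-0.2865i)  (+0.7401-0.6640i)·(+0.0247+0.0329i)  (+0.0088-0.0647i)·(+0.4094-0.0747i)
Y_3^-2(R⁻¹ n̂) = +0.027607+0.005370i

Re=0.0276 Im=0.0054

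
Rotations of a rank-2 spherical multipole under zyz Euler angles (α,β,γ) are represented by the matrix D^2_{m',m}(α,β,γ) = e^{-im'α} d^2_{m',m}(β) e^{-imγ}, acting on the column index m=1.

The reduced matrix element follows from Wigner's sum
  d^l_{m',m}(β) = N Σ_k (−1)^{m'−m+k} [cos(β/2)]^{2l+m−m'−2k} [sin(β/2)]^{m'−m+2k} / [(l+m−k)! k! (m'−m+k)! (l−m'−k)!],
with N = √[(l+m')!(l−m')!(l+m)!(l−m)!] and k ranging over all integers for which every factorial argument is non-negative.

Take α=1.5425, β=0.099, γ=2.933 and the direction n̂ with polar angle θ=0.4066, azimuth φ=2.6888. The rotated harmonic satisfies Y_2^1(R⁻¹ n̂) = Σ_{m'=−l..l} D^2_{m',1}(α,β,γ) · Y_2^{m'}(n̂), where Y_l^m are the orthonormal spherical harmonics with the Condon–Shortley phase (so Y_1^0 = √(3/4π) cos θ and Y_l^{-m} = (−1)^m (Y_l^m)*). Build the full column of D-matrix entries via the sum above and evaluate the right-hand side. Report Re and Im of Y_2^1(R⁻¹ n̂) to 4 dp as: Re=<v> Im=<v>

Need the full column D^2_{m',1} for m'=−2..2 at α=1.5425, β=0.099, γ=2.933.
cos(β/2)=0.998775, sin(β/2)=0.049480
d^2_{-2,1}: single k=3 term ⇒ +0.000242;  D = +0.000239+0.000037i
d^2_{-1,1}: k∈[2..3] ⇒ +0.007327 -0.000006 = +0.007321;  D = +0.001313-0.007202i
d^2_{0,1}: k∈[1..2] ⇒ +0.120755 -0.000296 = +0.120459;  D = -0.117848-0.024945i
d^2_{1,1}: k∈[0..1] ⇒ +0.995109 -0.007327 = +0.987783;  D = -0.231812+0.960197i
d^2_{2,1}: single k=0 term ⇒ -0.098596;  D = -0.095150-0.025841i
Y_2^{m'}(θ=0.4066,φ=2.6888) and Σ D·Y over m':
  (+0.0002+0.0000i)·(+0.0373+0.0475i)  (+0.0013-0.0072i)·(-0.2523-0.1228i)  (-0.1178-0.0249i)·(+0.4828+0.0000i)  (-0.2318+0.9602i)·(+0.2523-0.1228i)  (-0.0951-0.0258i)·(+0.0373-0.0475i)
Y_2^1(R⁻¹ n̂) = -0.003497+0.263945i

Re=-0.0035 Im=0.2639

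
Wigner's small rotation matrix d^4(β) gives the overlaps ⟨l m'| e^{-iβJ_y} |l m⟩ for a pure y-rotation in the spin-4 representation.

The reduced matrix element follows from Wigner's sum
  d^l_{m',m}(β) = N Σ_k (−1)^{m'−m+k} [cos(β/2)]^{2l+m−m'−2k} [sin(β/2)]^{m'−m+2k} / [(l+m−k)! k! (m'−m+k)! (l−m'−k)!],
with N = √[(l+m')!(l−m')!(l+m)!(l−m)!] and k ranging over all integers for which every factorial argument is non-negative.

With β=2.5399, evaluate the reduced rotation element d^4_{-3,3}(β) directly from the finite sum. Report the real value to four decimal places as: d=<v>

d=-0.2258

d^4_{-3,3}(β=2.5399) via Wigner's sum:
c=cos(2.5399/2)=0.296329, s=sin(2.5399/2)=0.955086; N=√[1·5040·5040·1]=5040.000000
k: max(0,(3)−(-3))=6 … min(4+(3),4−(-3))=7
  k=6: (−1)^0·5040.0000/(720)·0.2963^2·0.9551^6 = +0.466552
  k=7: (−1)^1·5040.0000/(5040)·0.2963^0·0.9551^8 = -0.692373
d^4_{-3,3}(2.5399) = +0.466552 -0.692373 = -0.225821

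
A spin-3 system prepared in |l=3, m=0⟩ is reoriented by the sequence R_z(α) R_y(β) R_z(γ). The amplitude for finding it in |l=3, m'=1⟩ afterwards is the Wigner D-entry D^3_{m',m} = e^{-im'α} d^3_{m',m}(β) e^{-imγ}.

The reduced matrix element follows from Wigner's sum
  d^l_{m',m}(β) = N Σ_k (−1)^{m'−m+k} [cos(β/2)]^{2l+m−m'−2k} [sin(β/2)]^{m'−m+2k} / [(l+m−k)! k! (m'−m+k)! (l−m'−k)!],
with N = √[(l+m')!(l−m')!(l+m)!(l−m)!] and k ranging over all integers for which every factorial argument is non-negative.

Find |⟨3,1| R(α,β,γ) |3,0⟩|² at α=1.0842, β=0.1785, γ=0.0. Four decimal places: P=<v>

First d^3_{1,0}(β=0.1785), then the phase factors e^{-i(1)α} and e^{-i(0)γ}:
Half-angle: c=0.996020, s=0.089132. N=√(24·2·6·6)=41.569219
k∈{0,1,2} keeps every argument non-negative
  k=0: (−1)^1·41.5692/(12)·0.9960^5·0.0891^1 = -0.302665
  k=1: (−1)^2·41.5692/(4)·0.9960^3·0.0891^3 = +0.007271
  k=2: (−1)^3·41.5692/(12)·0.9960^1·0.0891^5 = -0.000019
d^3_{1,0}(0.1785) = -0.302665 +0.007271 -0.000019 = -0.295413
|D^3_{1,0}|² = |d^3_{1,0}(β)|² = (-0.295413)² = 0.087269 (the z-rotation phases have unit modulus)

P=0.0873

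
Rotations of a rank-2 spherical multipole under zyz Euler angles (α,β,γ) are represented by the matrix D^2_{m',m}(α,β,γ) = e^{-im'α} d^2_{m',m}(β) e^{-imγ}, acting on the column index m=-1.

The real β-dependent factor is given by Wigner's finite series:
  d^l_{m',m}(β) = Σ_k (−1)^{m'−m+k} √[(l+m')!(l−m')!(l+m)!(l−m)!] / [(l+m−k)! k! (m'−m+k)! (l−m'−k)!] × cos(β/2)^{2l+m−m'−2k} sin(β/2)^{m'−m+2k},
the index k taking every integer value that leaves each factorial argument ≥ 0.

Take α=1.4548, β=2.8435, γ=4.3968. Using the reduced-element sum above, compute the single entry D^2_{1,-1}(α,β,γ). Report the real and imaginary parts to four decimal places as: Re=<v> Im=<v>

Re=0.8740 Im=-0.1768

First d^2_{1,-1}(β=2.8435), then the phase factors e^{-i(1)α} and e^{-i(-1)γ}:
With c≡cos(β/2)=0.148495 and s≡sin(β/2)=0.988913, N=[6·1·1·6]^{1/2}=6.000000
Admissible k: 0..1 (factorial args all ≥0)
  k=0: (−1)^2·6.0000/(2)·0.1485^2·0.9889^2 = +0.064694
  k=1: (−1)^3·6.0000/(6)·0.1485^0·0.9889^4 = -0.956385
d^2_{1,-1}(2.8435) = +0.064694 -0.956385 = -0.891691
D = (+0.115736-0.993280i)·(-0.891691)·(-0.310376-0.950614i) = +0.873989-0.176796i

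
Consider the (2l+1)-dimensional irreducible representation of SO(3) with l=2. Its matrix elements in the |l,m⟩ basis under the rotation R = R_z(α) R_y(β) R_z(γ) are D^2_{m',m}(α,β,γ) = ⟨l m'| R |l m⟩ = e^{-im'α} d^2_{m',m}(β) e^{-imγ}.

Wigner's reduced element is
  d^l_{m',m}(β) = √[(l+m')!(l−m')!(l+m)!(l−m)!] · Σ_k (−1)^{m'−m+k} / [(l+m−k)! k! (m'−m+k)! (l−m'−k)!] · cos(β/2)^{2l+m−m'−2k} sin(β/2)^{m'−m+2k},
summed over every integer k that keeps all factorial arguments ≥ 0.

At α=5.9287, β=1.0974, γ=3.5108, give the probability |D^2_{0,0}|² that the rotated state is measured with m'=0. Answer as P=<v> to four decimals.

P=0.0354

D^2_{0,0}(5.9287,1.0974,3.5108) = e^{-i·0·5.9287}·d^2_{0,0}(1.0974)·e^{-i·0·3.5108}. Compute d first:
Half-angle: c=0.853203, s=0.521579. N=√(2·2·2·2)=4.000000
k∈{0,1,2} keeps every argument non-negative
  k=0: (−1)^0·4.0000/(4)·0.8532^4·0.5216^0 = +0.529920
  k=1: (−1)^1·4.0000/(1)·0.8532^2·0.5216^2 = -0.792144
  k=2: (−1)^2·4.0000/(4)·0.8532^0·0.5216^4 = +0.074008
d^2_{0,0}(1.0974) = +0.529920 -0.792144 +0.074008 = -0.188217
|D^2_{0,0}|² = |d^2_{0,0}(β)|² = (-0.188217)² = 0.035426 (the z-rotation phases have unit modulus)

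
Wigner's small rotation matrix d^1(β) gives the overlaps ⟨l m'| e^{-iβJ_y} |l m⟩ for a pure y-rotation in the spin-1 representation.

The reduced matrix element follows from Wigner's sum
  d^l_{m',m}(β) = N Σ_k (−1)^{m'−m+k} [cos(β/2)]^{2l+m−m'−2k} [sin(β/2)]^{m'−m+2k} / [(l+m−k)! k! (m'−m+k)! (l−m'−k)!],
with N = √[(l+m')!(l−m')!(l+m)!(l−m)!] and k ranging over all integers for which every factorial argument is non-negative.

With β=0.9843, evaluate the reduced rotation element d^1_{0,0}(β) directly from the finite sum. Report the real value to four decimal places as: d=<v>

d=0.5534

d^1_{0,0}(β=0.9843) via Wigner's sum:
With c≡cos(β/2)=0.881319 and s≡sin(β/2)=0.472522, N=[1·1·1·1]^{1/2}=1.000000
Admissible k: 0..1 (factorial args all ≥0)
  k=0: (−1)^0·1.0000/(1)·0.8813^2·0.4725^0 = +0.776723
  k=1: (−1)^1·1.0000/(1)·0.8813^0·0.4725^2 = -0.223277
d^1_{0,0}(0.9843) = +0.776723 -0.223277 = +0.553446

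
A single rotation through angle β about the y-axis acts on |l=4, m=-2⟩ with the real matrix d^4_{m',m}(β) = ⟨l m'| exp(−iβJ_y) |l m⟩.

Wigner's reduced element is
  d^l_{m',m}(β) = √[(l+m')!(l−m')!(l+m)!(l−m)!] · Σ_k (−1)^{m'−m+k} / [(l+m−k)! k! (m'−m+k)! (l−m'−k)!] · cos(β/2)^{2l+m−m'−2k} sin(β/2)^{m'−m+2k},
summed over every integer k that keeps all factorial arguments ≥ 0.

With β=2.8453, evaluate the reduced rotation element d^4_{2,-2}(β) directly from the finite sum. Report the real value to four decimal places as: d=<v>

d=0.6777

d^4_{2,-2}(β=2.8453) via Wigner's sum:
With c≡cos(β/2)=0.147605 and s≡sin(β/2)=0.989046, N=[720·2·2·720]^{1/2}=1440.000000
k: max(0,(-2)−(2))=0 … min(4+(-2),4−(2))=2
  k=0: (−1)^4·1440.0000/(96)·0.1476^4·0.9890^4 = +0.006813
  k=1: (−1)^5·1440.0000/(120)·0.1476^2·0.9890^6 = -0.244728
  k=2: (−1)^6·1440.0000/(1440)·0.1476^0·0.9890^8 = +0.915658
d^4_{2,-2}(2.8453) = +0.006813 -0.244728 +0.915658 = +0.677743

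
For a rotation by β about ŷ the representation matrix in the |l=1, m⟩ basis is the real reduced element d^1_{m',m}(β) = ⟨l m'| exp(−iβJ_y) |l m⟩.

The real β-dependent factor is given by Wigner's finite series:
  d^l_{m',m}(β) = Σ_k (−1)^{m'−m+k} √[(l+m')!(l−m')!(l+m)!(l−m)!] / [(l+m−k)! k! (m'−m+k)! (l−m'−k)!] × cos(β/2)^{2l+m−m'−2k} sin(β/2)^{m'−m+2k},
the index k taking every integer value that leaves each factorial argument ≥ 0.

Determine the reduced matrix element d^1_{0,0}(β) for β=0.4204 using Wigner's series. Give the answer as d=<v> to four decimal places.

d^1_{0,0}(β=0.4204) via Wigner's sum:
With c≡cos(β/2)=0.977989 and s≡sin(β/2)=0.208656, N=[1·1·1·1]^{1/2}=1.000000
Admissible k: 0..1 (factorial args all ≥0)
  k=0: (−1)^0·1.0000/(1)·0.9780^2·0.2087^0 = +0.956463
  k=1: (−1)^1·1.0000/(1)·0.9780^0·0.2087^2 = -0.043537
d^1_{0,0}(0.4204) = +0.956463 -0.043537 = +0.912926

d=0.9129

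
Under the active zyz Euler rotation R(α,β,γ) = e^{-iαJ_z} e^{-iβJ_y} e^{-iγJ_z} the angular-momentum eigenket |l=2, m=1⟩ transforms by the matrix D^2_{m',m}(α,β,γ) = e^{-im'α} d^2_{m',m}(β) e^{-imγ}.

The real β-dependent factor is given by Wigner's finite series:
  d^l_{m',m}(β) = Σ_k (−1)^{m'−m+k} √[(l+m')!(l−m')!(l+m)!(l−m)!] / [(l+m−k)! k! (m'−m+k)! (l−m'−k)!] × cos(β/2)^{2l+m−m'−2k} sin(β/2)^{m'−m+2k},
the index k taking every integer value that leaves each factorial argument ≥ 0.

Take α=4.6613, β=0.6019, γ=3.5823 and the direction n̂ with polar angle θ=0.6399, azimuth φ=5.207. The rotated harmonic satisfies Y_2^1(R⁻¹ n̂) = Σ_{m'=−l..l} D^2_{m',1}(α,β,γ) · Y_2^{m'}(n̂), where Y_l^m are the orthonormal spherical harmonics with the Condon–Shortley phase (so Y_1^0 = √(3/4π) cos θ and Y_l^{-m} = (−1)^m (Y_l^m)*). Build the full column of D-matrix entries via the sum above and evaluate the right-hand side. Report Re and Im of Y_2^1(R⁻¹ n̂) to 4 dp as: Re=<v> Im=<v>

Re=0.0748 Im=0.2162

Need the full column D^2_{m',1} for m'=−2..2 at α=4.6613, β=0.6019, γ=3.5823.
cos(β/2)=0.955055, sin(β/2)=0.296428
d^2_{-2,1}: single k=3 term ⇒ +0.049752;  D = +0.042599-0.025703i
d^2_{-1,1}: k∈[2..3] ⇒ +0.240445 -0.007721 = +0.232724;  D = +0.109895+0.205143i
d^2_{0,1}: k∈[1..2] ⇒ +0.632528 -0.060934 = +0.571594;  D = -0.516978+0.243830i
d^2_{1,1}: k∈[0..1] ⇒ +0.831982 -0.240445 = +0.591537;  D = -0.224687-0.547204i
d^2_{2,1}: single k=0 term ⇒ -0.516457;  D = -0.487145+0.171516i
Y_2^{m'}(θ=0.6399,φ=5.207) and Σ D·Y over m':
  (+0.0426-0.0257i)·(-0.0757+0.1151i)  (+0.1099+0.2051i)·(+0.1757+0.3257i)  (-0.5170+0.2438i)·(+0.2934+0.0000i)  (-0.2247-0.5472i)·(-0.1757+0.3257i)  (-0.4871+0.1715i)·(-0.0757-0.1151i)
Y_2^1(R⁻¹ n̂) = +0.074809+0.216244i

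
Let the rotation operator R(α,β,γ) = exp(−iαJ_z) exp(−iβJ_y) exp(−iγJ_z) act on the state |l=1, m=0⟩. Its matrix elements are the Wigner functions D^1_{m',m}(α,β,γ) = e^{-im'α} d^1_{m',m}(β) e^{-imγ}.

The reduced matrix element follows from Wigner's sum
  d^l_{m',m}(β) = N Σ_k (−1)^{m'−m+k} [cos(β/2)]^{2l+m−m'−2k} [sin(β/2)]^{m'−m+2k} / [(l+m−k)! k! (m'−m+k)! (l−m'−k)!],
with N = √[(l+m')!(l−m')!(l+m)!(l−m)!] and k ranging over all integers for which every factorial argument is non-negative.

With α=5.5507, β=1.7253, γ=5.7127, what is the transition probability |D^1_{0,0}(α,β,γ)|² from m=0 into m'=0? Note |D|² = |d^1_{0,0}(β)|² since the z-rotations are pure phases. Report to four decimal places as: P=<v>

P=0.0237

First d^1_{0,0}(β=1.7253), then the phase factors e^{-i(0)α} and e^{-i(0)γ}:
With c≡cos(β/2)=0.650427 and s≡sin(β/2)=0.759569, N=[1·1·1·1]^{1/2}=1.000000
Admissible k: 0..1 (factorial args all ≥0)
  k=0: (−1)^0·1.0000/(1)·0.6504^2·0.7596^0 = +0.423055
  k=1: (−1)^1·1.0000/(1)·0.6504^0·0.7596^2 = -0.576945
d^1_{0,0}(1.7253) = +0.423055 -0.576945 = -0.153890
|D^1_{0,0}|² = |d^1_{0,0}(β)|² = (-0.153890)² = 0.023682 (the z-rotation phases have unit modulus)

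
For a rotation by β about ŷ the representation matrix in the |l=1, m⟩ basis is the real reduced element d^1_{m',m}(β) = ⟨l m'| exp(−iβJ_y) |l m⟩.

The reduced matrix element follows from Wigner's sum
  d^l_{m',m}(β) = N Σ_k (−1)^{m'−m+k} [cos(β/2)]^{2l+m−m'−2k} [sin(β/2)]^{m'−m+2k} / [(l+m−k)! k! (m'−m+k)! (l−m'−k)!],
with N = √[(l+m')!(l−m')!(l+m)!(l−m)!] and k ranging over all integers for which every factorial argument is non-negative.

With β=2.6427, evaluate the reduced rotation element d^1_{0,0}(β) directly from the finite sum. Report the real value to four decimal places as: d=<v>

d^1_{0,0}(β=2.6427) via Wigner's sum:
c=cos(2.6427/2)=0.246867, s=sin(2.6427/2)=0.969049; N=√[1·1·1·1]=1.000000
Admissible k: 0..1 (factorial args all ≥0)
  k=0: (−1)^0·1.0000/(1)·0.2469^2·0.9690^0 = +0.060944
  k=1: (−1)^1·1.0000/(1)·0.2469^0·0.9690^2 = -0.939056
d^1_{0,0}(2.6427) = +0.060944 -0.939056 = -0.878113

d=-0.8781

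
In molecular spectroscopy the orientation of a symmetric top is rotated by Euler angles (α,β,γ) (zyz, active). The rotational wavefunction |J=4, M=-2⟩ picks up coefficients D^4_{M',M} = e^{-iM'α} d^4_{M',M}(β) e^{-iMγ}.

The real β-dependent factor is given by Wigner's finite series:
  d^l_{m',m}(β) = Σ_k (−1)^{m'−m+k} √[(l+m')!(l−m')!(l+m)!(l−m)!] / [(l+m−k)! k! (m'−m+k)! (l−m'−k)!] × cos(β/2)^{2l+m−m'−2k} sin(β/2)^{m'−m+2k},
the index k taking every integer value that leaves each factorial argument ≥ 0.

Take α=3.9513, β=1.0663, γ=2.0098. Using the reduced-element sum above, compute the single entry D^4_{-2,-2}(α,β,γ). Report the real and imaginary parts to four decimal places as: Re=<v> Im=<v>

Re=-0.3290 Im=0.2471

Split into d^4_{-2,-2}(β=1.0663) × two z-phases.
c=cos(1.0663/2)=0.861210, s=sin(1.0663/2)=0.508249; N=√[2·720·2·720]=1440.000000
Admissible k: 0..2 (factorial args all ≥0)
  k=0: (−1)^0·1440.0000/(1440)·0.8612^8·0.5082^0 = +0.302604
  k=1: (−1)^1·1440.0000/(120)·0.8612^6·0.5082^2 = -1.264705
  k=2: (−1)^2·1440.0000/(96)·0.8612^4·0.5082^4 = +0.550596
d^4_{-2,-2}(1.0663) = +0.302604 -1.264705 +0.550596 = -0.411505
Attach z-rotation phases: D = e^{-i(-2)(3.9513)}·(-0.411505)·e^{-i(-2)(2.0098)} = -0.329039+0.247123i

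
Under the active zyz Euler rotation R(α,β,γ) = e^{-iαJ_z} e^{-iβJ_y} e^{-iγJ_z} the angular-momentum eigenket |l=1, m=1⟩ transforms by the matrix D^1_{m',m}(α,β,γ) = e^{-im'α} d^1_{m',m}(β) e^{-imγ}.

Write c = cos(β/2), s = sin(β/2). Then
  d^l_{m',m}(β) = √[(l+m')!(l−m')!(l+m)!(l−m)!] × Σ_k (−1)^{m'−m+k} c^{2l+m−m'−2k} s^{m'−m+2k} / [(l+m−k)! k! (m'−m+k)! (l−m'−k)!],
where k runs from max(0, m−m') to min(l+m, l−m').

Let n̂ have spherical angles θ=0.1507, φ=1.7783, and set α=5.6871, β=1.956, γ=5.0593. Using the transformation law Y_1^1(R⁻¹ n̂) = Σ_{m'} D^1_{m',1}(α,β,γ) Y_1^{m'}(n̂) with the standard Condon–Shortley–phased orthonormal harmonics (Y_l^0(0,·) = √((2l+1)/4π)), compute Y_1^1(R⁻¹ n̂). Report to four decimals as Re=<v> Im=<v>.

Need the full column D^1_{m',1} for m'=−1..1 at α=5.6871, β=1.956, γ=5.0593.
cos(β/2)=0.558682, sin(β/2)=0.829382
d^1_{-1,1}: single k=2 term ⇒ +0.687874;  D = +0.556711+0.404034i
d^1_{0,1}: single k=1 term ⇒ +0.655291;  D = +0.222795+0.616254i
d^1_{1,1}: single k=0 term ⇒ +0.312126;  D = -0.076971+0.302486i
Y_1^{m'}(θ=0.1507,φ=1.7783) and Σ D·Y over m':
  (+0.5567+0.4040i)·(-0.0107-0.0508i)  (+0.2228+0.6163i)·(+0.4831+0.0000i)  (-0.0770+0.3025i)·(+0.0107-0.0508i)
Y_1^1(R⁻¹ n̂) = +0.136714+0.272256i

Re=0.1367 Im=0.2723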